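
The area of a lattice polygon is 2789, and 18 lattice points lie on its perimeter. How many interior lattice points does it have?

Pick's theorem A = I + B/2 − 1 rearranges to I = A − B/2 + 1 = 2789 − 18/2 + 1 = 2781.

2781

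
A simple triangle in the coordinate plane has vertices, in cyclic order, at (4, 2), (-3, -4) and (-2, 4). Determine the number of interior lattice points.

24

By the shoelace formula, twice the signed area is |[4·(-4) − (-3)·2] + [(-3)·4 − (-2)·(-4)] + [(-2)·2 − 4·4]| = 50, so the area is 25.
The number of boundary lattice points is Σ gcd(|Δx|,|Δy|) = gcd(7,6) + gcd(1,8) + gcd(6,2) = 1+1+2 = 4.
By Pick's theorem A = I + B/2 − 1, so I = 25 − 4/2 + 1 = 24.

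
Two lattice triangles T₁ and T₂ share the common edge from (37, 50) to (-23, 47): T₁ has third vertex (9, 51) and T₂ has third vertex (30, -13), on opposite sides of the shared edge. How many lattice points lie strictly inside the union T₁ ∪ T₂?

The union is the simple quadrilateral with vertices (37, 50), (9, 51), (-23, 47), (30, -13) in order.
By the shoelace formula, twice the signed area is |(37·51 − 9·50) + (9·47 − (-23)·51) + ((-23)·(-13) − 30·47) + (30·50 − 37·(-13))| = 3903, so the area is 3903/2.
Summing gcd(|Δx|,|Δy|) over the edges gives the boundary count: gcd(28,1) + gcd(32,4) + gcd(53,60) + gcd(7,63) = 1+4+1+7 = 13.
By Pick's theorem I = A − B/2 + 1 = 3903/2 − 13/2 + 1 = 1946.

1946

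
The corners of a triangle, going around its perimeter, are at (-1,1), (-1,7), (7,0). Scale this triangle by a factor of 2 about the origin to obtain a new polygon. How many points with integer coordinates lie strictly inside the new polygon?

The shoelace formula gives twice the area as |((-1)·7 − (-1)·1) + ((-1)·0 − 7·7) + (7·1 − (-1)·0)| = 48, so the area is 24.
Summing gcd(|Δx|,|Δy|) over the edges gives the boundary count: gcd(0,6) + gcd(8,7) + gcd(8,1) = 6+1+1 = 8.
Scaling by 2 multiplies the area by 2² = 4 (so the new area is 96) and multiplies the boundary lattice-point count by 2, giving 16.
By Pick's theorem, the interior count of the dilated polygon is 96 − 16/2 + 1 = 89.

89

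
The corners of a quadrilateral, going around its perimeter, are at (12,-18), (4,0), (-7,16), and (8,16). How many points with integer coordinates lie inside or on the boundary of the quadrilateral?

231

Using the shoelace formula, 2A = |[12·0 − 4·(-18)] + [4·16 − (-7)·0] + [(-7)·16 − 8·16] + [8·(-18) − 12·16]| = 440, so the area is 220.
Along each edge there are gcd(|Δx|,|Δy|)+1 lattice points, so counting each shared vertex once the boundary has gcd(8,18) + gcd(11,16) + gcd(15,0) + gcd(4,34) = 2+1+15+2 = 20.
Pick's theorem gives I = A − B/2 + 1 = 220 − 20/2 + 1 = 211, so the closed region contains I + B = 211 + 20 = 231 lattice points.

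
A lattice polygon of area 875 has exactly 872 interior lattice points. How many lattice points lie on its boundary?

Pick's theorem gives A = I + B/2 − 1, so B = 2(A − I + 1) = 2(875 − 872 + 1) = 8.

8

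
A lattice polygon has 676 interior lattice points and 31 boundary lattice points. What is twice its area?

Pick's theorem states A = I + B/2 − 1, so A = 676 + 31/2 − 1 = 1381/2.
Hence 2A = 1381.

1381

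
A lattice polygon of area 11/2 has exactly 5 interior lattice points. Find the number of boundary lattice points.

3

Pick's theorem gives A = I + B/2 − 1, so B = 2(A − I + 1) = 2(11/2 − 5 + 1) = 3.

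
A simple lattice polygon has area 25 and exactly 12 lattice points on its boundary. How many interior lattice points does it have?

20

Pick's theorem A = I + B/2 − 1 rearranges to I = A − B/2 + 1 = 25 − 12/2 + 1 = 20.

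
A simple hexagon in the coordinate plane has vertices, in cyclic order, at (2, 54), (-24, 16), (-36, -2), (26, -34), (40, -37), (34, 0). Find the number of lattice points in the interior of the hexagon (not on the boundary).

3354

The shoelace formula gives twice the area as |[2·16 − (-24)·54] + [(-24)·(-2) − (-36)·16] + [(-36)·(-34) − 26·(-2)] + [26·(-37) − 40·(-34)] + [40·0 − 34·(-37)] + [34·54 − 2·0]| = 6720, so the area is 3360.
Along each edge there are gcd(|Δx|,|Δy|)+1 lattice points, so counting each shared vertex once the boundary has gcd(26,38) + gcd(12,18) + gcd(62,32) + gcd(14,3) + gcd(6,37) + gcd(32,54) = 2+6+2+1+1+2 = 14.
By Pick's theorem A = I + B/2 − 1, so I = 3360 − 14/2 + 1 = 3354.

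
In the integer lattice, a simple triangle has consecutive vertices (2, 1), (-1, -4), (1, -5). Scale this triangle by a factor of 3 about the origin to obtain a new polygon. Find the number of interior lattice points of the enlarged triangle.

55

By the shoelace formula, twice the signed area is |[2·(-4) − (-1)·1] + [(-1)·(-5) − 1·(-4)] + [1·1 − 2·(-5)]| = 13, so the area is 6.5.
Along each edge there are gcd(|Δx|,|Δy|)+1 lattice points, so counting each shared vertex once the boundary has gcd(3,5) + gcd(2,1) + gcd(1,6) = 1+1+1 = 3.
Scaling by 3 multiplies the area by 3² = 9 (so the new area is 58.5) and multiplies the boundary lattice-point count by 3, giving 9.
By Pick's theorem, the interior count of the dilated polygon is 58.5 − 9/2 + 1 = 55.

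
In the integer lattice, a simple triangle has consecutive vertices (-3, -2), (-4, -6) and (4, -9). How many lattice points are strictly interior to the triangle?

Using the shoelace formula, 2A = |((-3)·(-6) − (-4)·(-2)) + ((-4)·(-9) − 4·(-6)) + (4·(-2) − (-3)·(-9))| = 35, so the area is 17.5.
The number of boundary lattice points is Σ gcd(|Δx|,|Δy|) = gcd(1,4) + gcd(8,3) + gcd(7,7) = 1+1+7 = 9.
Pick's theorem gives I = A − B/2 + 1 = 17.5 − 9/2 + 1 = 14.

14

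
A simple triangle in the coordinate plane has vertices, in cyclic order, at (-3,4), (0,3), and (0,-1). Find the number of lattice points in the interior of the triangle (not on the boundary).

4

The shoelace formula gives twice the area as |((-3)·3 − 0·4) + (0·(-1) − 0·3) + (0·4 − (-3)·(-1))| = 12, so the area is 6.
The number of boundary lattice points is Σ gcd(|Δx|,|Δy|) = gcd(3,1) + gcd(0,4) + gcd(3,5) = 1+4+1 = 6.
Pick's theorem gives I = A − B/2 + 1 = 6 − 6/2 + 1 = 4.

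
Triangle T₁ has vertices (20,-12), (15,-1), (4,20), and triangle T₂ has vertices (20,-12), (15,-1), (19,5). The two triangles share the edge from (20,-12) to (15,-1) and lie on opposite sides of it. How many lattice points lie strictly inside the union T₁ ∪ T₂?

36

The union is the simple quadrilateral with vertices (20,-12), (4,20), (15,-1), (19,5) in order.
By the shoelace formula, twice the signed area is |(20·20 − 4·(-12)) + (4·(-1) − 15·20) + (15·5 − 19·(-1)) + (19·(-12) − 20·5)| = 90, so the area is 45.
Along each edge there are gcd(|Δx|,|Δy|)+1 lattice points, so counting each shared vertex once the boundary has gcd(16,32) + gcd(11,21) + gcd(4,6) + gcd(1,17) = 16+1+2+1 = 20.
By Pick's theorem I = A − B/2 + 1 = 45 − 20/2 + 1 = 36.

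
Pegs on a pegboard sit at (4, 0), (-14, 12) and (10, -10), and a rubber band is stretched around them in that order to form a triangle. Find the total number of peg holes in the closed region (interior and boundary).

60

The shoelace formula gives twice the area as |(4·12 − (-14)·0) + ((-14)·(-10) − 10·12) + (10·0 − 4·(-10))| = 108, so the area is 54.
The number of boundary lattice points is Σ gcd(|Δx|,|Δy|) = gcd(18,12) + gcd(24,22) + gcd(6,10) = 6+2+2 = 10.
Pick's theorem gives I = A − B/2 + 1 = 54 − 10/2 + 1 = 50, so the closed region contains I + B = 50 + 10 = 60 lattice points.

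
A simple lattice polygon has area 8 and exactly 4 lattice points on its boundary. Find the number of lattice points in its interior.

7

Pick's theorem A = I + B/2 − 1 rearranges to I = A − B/2 + 1 = 8 − 4/2 + 1 = 7.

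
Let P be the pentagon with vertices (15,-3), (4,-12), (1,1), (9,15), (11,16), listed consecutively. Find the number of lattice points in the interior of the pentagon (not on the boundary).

The shoelace formula gives twice the area as |[15·(-12) − 4·(-3)] + [4·1 − 1·(-12)] + [1·15 − 9·1] + [9·16 − 11·15] + [11·(-3) − 15·16]| = 440, so the area is 220.
The number of boundary lattice points is Σ gcd(|Δx|,|Δy|) = gcd(11,9) + gcd(3,13) + gcd(8,14) + gcd(2,1) + gcd(4,19) = 1+1+2+1+1 = 6.
Pick's theorem gives I = A − B/2 + 1 = 220 − 6/2 + 1 = 218.

218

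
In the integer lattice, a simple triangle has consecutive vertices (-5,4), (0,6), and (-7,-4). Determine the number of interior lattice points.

Using the shoelace formula, 2A = |[(-5)·6 − 0·4] + [0·(-4) − (-7)·6] + [(-7)·4 − (-5)·(-4)]| = 36, so the area is 18.
Summing gcd(|Δx|,|Δy|) over the edges gives the boundary count: gcd(5,2) + gcd(7,10) + gcd(2,8) = 1+1+2 = 4.
By Pick's theorem A = I + B/2 − 1, so I = 18 − 4/2 + 1 = 17.

17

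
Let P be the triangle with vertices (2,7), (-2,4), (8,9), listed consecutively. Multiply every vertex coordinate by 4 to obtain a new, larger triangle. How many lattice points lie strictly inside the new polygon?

65

The shoelace formula gives twice the area as |(2·4 − (-2)·7) + ((-2)·9 − 8·4) + (8·7 − 2·9)| = 10, so the area is 5.
Summing gcd(|Δx|,|Δy|) over the edges gives the boundary count: gcd(4,3) + gcd(10,5) + gcd(6,2) = 1+5+2 = 8.
Scaling by 4 multiplies the area by 4² = 16 (so the new area is 80) and multiplies the boundary lattice-point count by 4, giving 32.
By Pick's theorem, the interior count of the dilated polygon is 80 − 32/2 + 1 = 65.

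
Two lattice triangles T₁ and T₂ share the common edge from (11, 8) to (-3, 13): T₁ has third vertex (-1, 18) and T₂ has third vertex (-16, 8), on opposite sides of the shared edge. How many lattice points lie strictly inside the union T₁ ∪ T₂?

93

The union is the simple quadrilateral with vertices (11, 8), (-1, 18), (-3, 13), (-16, 8) in order.
Using the shoelace formula, 2A = |[11·18 − (-1)·8] + [(-1)·13 − (-3)·18] + [(-3)·8 − (-16)·13] + [(-16)·8 − 11·8]| = 215, so the area is 215/2.
Summing gcd(|Δx|,|Δy|) over the edges gives the boundary count: gcd(12,10) + gcd(2,5) + gcd(13,5) + gcd(27,0) = 2+1+1+27 = 31.
By Pick's theorem I = A − B/2 + 1 = 215/2 − 31/2 + 1 = 93.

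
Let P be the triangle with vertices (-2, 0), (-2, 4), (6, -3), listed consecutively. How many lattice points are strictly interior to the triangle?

14

By the shoelace formula, twice the signed area is |((-2)·4 − (-2)·0) + ((-2)·(-3) − 6·4) + (6·0 − (-2)·(-3))| = 32, so the area is 16.
Along each edge there are gcd(|Δx|,|Δy|)+1 lattice points, so counting each shared vertex once the boundary has gcd(0,4) + gcd(8,7) + gcd(8,3) = 4+1+1 = 6.
Pick's theorem gives I = A − B/2 + 1 = 16 − 6/2 + 1 = 14.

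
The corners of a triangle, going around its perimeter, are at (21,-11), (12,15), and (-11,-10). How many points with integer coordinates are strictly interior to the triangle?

411

By the shoelace formula, twice the signed area is |(21·15 − 12·(-11)) + (12·(-10) − (-11)·15) + ((-11)·(-11) − 21·(-10))| = 823, so the area is 823/2.
Along each edge there are gcd(|Δx|,|Δy|)+1 lattice points, so counting each shared vertex once the boundary has gcd(9,26) + gcd(23,25) + gcd(32,1) = 1+1+1 = 3.
Pick's theorem gives I = A − B/2 + 1 = 823/2 − 3/2 + 1 = 411.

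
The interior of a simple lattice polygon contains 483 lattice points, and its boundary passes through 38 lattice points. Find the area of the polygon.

By Pick's theorem, A = I + B/2 − 1 = 483 + 38/2 − 1 = 501.

501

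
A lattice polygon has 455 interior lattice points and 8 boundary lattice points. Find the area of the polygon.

Pick's theorem states A = I + B/2 − 1, so A = 455 + 8/2 − 1 = 458.

458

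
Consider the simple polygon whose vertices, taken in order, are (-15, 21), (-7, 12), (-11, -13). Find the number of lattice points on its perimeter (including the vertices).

4

The number of boundary lattice points is Σ gcd(|Δx|,|Δy|) = gcd(8,9) + gcd(4,25) + gcd(4,34) = 1+1+2 = 4.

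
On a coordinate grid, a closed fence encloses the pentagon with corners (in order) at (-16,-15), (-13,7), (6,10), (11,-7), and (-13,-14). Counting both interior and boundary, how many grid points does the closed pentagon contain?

The shoelace formula gives twice the area as |[(-16)·7 − (-13)·(-15)] + [(-13)·10 − 6·7] + [6·(-7) − 11·10] + [11·(-14) − (-13)·(-7)] + [(-13)·(-15) − (-16)·(-14)]| = 905, so the area is 452.5.
The number of boundary lattice points is Σ gcd(|Δx|,|Δy|) = gcd(3,22) + gcd(19,3) + gcd(5,17) + gcd(24,7) + gcd(3,1) = 1+1+1+1+1 = 5.
Pick's theorem gives I = A − B/2 + 1 = 452.5 − 5/2 + 1 = 451, so the closed region contains I + B = 451 + 5 = 456 lattice points.

456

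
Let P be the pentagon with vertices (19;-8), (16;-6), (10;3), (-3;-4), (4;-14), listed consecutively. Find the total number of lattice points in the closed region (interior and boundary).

Using the shoelace formula, 2A = |[19·(-6) − 16·(-8)] + [16·3 − 10·(-6)] + [10·(-4) − (-3)·3] + [(-3)·(-14) − 4·(-4)] + [4·(-8) − 19·(-14)]| = 383, so the area is 191.5.
Summing gcd(|Δx|,|Δy|) over the edges gives the boundary count: gcd(3,2) + gcd(6,9) + gcd(13,7) + gcd(7,10) + gcd(15,6) = 1+3+1+1+3 = 9.
Pick's theorem gives I = A − B/2 + 1 = 191.5 − 9/2 + 1 = 188, so the closed region contains I + B = 188 + 9 = 197 lattice points.

197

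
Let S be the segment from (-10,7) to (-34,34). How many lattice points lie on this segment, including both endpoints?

4

The number of lattice points on a segment between lattice points is gcd(|Δx|,|Δy|) + 1 = gcd(24,27) + 1 = 3 + 1 = 4.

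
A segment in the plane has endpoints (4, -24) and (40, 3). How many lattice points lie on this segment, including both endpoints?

10

The number of lattice points on a segment between lattice points is gcd(|Δx|,|Δy|) + 1 = gcd(36,27) + 1 = 9 + 1 = 10.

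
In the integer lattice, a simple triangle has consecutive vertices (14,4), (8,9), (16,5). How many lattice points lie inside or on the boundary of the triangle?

12

Using the shoelace formula, 2A = |(14·9 − 8·4) + (8·5 − 16·9) + (16·4 − 14·5)| = 16, so the area is 8.
Along each edge there are gcd(|Δx|,|Δy|)+1 lattice points, so counting each shared vertex once the boundary has gcd(6,5) + gcd(8,4) + gcd(2,1) = 1+4+1 = 6.
Pick's theorem gives I = A − B/2 + 1 = 8 − 6/2 + 1 = 6, so the closed region contains I + B = 6 + 6 = 12 lattice points.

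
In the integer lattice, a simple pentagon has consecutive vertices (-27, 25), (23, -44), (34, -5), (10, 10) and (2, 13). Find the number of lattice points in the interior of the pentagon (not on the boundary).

Using the shoelace formula, 2A = |((-27)·(-44) − 23·25) + (23·(-5) − 34·(-44)) + (34·10 − 10·(-5)) + (10·13 − 2·10) + (2·25 − (-27)·13)| = 2895, so the area is 2895/2.
The number of boundary lattice points is Σ gcd(|Δx|,|Δy|) = gcd(50,69) + gcd(11,39) + gcd(24,15) + gcd(8,3) + gcd(29,12) = 1+1+3+1+1 = 7.
Pick's theorem gives I = A − B/2 + 1 = 2895/2 − 7/2 + 1 = 1445.

1445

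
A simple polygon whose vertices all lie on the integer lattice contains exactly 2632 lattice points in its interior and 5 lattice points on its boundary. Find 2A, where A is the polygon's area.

5267

Pick's theorem states A = I + B/2 − 1, so A = 2632 + 5/2 − 1 = 5267/2.
Hence 2A = 5267.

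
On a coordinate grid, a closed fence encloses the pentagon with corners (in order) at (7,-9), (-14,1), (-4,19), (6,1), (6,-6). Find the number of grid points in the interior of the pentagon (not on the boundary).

271

By the shoelace formula, twice the signed area is |[7·1 − (-14)·(-9)] + [(-14)·19 − (-4)·1] + [(-4)·1 − 6·19] + [6·(-6) − 6·1] + [6·(-9) − 7·(-6)]| = 553, so the area is 553/2.
The number of boundary lattice points is Σ gcd(|Δx|,|Δy|) = gcd(21,10) + gcd(10,18) + gcd(10,18) + gcd(0,7) + gcd(1,3) = 1+2+2+7+1 = 13.
By Pick's theorem A = I + B/2 − 1, so I = 553/2 − 13/2 + 1 = 271.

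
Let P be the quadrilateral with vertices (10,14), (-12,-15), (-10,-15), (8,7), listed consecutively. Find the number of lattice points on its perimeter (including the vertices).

6

Along each edge there are gcd(|Δx|,|Δy|)+1 lattice points, so counting each shared vertex once the boundary has gcd(22,29) + gcd(2,0) + gcd(18,22) + gcd(2,7) = 1+2+2+1 = 6.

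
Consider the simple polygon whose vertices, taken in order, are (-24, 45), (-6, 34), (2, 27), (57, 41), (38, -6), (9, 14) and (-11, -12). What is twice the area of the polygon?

By the shoelace formula, twice the signed area is |((-24)·34 − (-6)·45) + ((-6)·27 − 2·34) + (2·41 − 57·27) + (57·(-6) − 38·41) + (38·14 − 9·(-6)) + (9·(-12) − (-11)·14) + ((-11)·45 − (-24)·(-12))| = 4284, so the area is 2142.

4284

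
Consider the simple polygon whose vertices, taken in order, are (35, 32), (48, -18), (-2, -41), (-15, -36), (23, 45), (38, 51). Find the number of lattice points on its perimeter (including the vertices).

8

The number of boundary lattice points is Σ gcd(|Δx|,|Δy|) = gcd(13,50) + gcd(50,23) + gcd(13,5) + gcd(38,81) + gcd(15,6) + gcd(3,19) = 1+1+1+1+3+1 = 8.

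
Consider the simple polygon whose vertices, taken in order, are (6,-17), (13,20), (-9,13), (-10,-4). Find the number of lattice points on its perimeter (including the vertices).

Along each edge there are gcd(|Δx|,|Δy|)+1 lattice points, so counting each shared vertex once the boundary has gcd(7,37) + gcd(22,7) + gcd(1,17) + gcd(16,13) = 1+1+1+1 = 4.

4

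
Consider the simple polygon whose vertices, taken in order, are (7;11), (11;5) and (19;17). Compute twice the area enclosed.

Using the shoelace formula, 2A = |[7·5 − 11·11] + [11·17 − 19·5] + [19·11 − 7·17]| = 96, so the area is 48.

96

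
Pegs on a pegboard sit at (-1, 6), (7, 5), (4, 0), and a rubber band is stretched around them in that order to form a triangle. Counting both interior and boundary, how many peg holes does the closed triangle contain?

24

The shoelace formula gives twice the area as |[(-1)·5 − 7·6] + [7·0 − 4·5] + [4·6 − (-1)·0]| = 43, so the area is 21.5.
The number of boundary lattice points is Σ gcd(|Δx|,|Δy|) = gcd(8,1) + gcd(3,5) + gcd(5,6) = 1+1+1 = 3.
Pick's theorem gives I = A − B/2 + 1 = 21.5 − 3/2 + 1 = 21, so the closed region contains I + B = 21 + 3 = 24 lattice points.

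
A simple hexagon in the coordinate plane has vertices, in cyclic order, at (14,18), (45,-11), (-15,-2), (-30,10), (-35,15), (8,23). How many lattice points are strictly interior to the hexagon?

The shoelace formula gives twice the area as |(14·(-11) − 45·18) + (45·(-2) − (-15)·(-11)) + ((-15)·10 − (-30)·(-2)) + ((-30)·15 − (-35)·10) + ((-35)·23 − 8·15) + (8·18 − 14·23)| = 2632, so the area is 1316.
Along each edge there are gcd(|Δx|,|Δy|)+1 lattice points, so counting each shared vertex once the boundary has gcd(31,29) + gcd(60,9) + gcd(15,12) + gcd(5,5) + gcd(43,8) + gcd(6,5) = 1+3+3+5+1+1 = 14.
Pick's theorem gives I = A − B/2 + 1 = 1316 − 14/2 + 1 = 1310.

1310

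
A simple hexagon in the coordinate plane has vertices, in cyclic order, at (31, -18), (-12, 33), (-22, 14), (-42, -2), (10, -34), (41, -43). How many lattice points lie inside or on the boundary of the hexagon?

2511

By the shoelace formula, twice the signed area is |[31·33 − (-12)·(-18)] + [(-12)·14 − (-22)·33] + [(-22)·(-2) − (-42)·14] + [(-42)·(-34) − 10·(-2)] + [10·(-43) − 41·(-34)] + [41·(-18) − 31·(-43)]| = 5004, so the area is 2502.
The number of boundary lattice points is Σ gcd(|Δx|,|Δy|) = gcd(43,51) + gcd(10,19) + gcd(20,16) + gcd(52,32) + gcd(31,9) + gcd(10,25) = 1+1+4+4+1+5 = 16.
Pick's theorem gives I = A − B/2 + 1 = 2502 − 16/2 + 1 = 2495, so the closed region contains I + B = 2495 + 16 = 2511 lattice points.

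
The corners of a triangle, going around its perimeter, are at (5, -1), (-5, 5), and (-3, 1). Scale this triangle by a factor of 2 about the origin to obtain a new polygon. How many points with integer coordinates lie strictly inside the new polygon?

51

Using the shoelace formula, 2A = |[5·5 − (-5)·(-1)] + [(-5)·1 − (-3)·5] + [(-3)·(-1) − 5·1]| = 28, so the area is 14.
The number of boundary lattice points is Σ gcd(|Δx|,|Δy|) = gcd(10,6) + gcd(2,4) + gcd(8,2) = 2+2+2 = 6.
Scaling by 2 multiplies the area by 2² = 4 (so the new area is 56) and multiplies the boundary lattice-point count by 2, giving 12.
By Pick's theorem, the interior count of the dilated polygon is 56 − 12/2 + 1 = 51.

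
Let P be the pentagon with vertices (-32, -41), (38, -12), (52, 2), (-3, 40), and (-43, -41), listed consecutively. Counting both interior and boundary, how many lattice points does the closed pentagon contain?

By the shoelace formula, twice the signed area is |[(-32)·(-12) − 38·(-41)] + [38·2 − 52·(-12)] + [52·40 − (-3)·2] + [(-3)·(-41) − (-43)·40] + [(-43)·(-41) − (-32)·(-41)]| = 7022, so the area is 3511.
Along each edge there are gcd(|Δx|,|Δy|)+1 lattice points, so counting each shared vertex once the boundary has gcd(70,29) + gcd(14,14) + gcd(55,38) + gcd(40,81) + gcd(11,0) = 1+14+1+1+11 = 28.
Pick's theorem gives I = A − B/2 + 1 = 3511 − 28/2 + 1 = 3498, so the closed region contains I + B = 3498 + 28 = 3526 lattice points.

3526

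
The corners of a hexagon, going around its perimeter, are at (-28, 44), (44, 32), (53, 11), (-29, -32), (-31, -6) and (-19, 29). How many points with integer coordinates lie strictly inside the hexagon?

3628

Using the shoelace formula, 2A = |((-28)·32 − 44·44) + (44·11 − 53·32) + (53·(-32) − (-29)·11) + ((-29)·(-6) − (-31)·(-32)) + ((-31)·29 − (-19)·(-6)) + ((-19)·44 − (-28)·29)| = 7276, so the area is 3638.
Summing gcd(|Δx|,|Δy|) over the edges gives the boundary count: gcd(72,12) + gcd(9,21) + gcd(82,43) + gcd(2,26) + gcd(12,35) + gcd(9,15) = 12+3+1+2+1+3 = 22.
By Pick's theorem A = I + B/2 − 1, so I = 3638 − 22/2 + 1 = 3628.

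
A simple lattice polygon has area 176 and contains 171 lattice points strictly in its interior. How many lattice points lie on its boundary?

12

Pick's theorem gives A = I + B/2 − 1, so B = 2(A − I + 1) = 2(176 − 171 + 1) = 12.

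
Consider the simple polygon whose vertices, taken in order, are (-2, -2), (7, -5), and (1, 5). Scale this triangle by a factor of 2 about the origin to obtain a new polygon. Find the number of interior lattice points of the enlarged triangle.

139

The shoelace formula gives twice the area as |((-2)·(-5) − 7·(-2)) + (7·5 − 1·(-5)) + (1·(-2) − (-2)·5)| = 72, so the area is 36.
The number of boundary lattice points is Σ gcd(|Δx|,|Δy|) = gcd(9,3) + gcd(6,10) + gcd(3,7) = 3+2+1 = 6.
Scaling by 2 multiplies the area by 2² = 4 (so the new area is 144) and multiplies the boundary lattice-point count by 2, giving 12.
By Pick's theorem, the interior count of the dilated polygon is 144 − 12/2 + 1 = 139.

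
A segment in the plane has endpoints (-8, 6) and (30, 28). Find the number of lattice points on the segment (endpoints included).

The number of lattice points on a segment between lattice points is gcd(|Δx|,|Δy|) + 1 = gcd(38,22) + 1 = 2 + 1 = 3.

3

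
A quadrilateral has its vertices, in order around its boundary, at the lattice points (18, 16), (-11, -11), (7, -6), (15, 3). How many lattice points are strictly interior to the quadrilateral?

Using the shoelace formula, 2A = |[18·(-11) − (-11)·16] + [(-11)·(-6) − 7·(-11)] + [7·3 − 15·(-6)] + [15·16 − 18·3]| = 418, so the area is 209.
Along each edge there are gcd(|Δx|,|Δy|)+1 lattice points, so counting each shared vertex once the boundary has gcd(29,27) + gcd(18,5) + gcd(8,9) + gcd(3,13) = 1+1+1+1 = 4.
Pick's theorem gives I = A − B/2 + 1 = 209 − 4/2 + 1 = 208.

208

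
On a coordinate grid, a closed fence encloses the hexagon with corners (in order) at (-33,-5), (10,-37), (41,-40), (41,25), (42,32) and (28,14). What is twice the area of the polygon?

5329

Using the shoelace formula, 2A = |((-33)·(-37) − 10·(-5)) + (10·(-40) − 41·(-37)) + (41·25 − 41·(-40)) + (41·32 − 42·25) + (42·14 − 28·32) + (28·(-5) − (-33)·14)| = 5329, so the area is 2664.5.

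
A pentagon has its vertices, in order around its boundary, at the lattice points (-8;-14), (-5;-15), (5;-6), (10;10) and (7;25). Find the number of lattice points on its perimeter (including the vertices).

Along each edge there are gcd(|Δx|,|Δy|)+1 lattice points, so counting each shared vertex once the boundary has gcd(3,1) + gcd(10,9) + gcd(5,16) + gcd(3,15) + gcd(15,39) = 1+1+1+3+3 = 9.

9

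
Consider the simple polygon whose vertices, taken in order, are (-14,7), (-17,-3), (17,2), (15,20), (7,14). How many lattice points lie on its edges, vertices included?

13

Along each edge there are gcd(|Δx|,|Δy|)+1 lattice points, so counting each shared vertex once the boundary has gcd(3,10) + gcd(34,5) + gcd(2,18) + gcd(8,6) + gcd(21,7) = 1+1+2+2+7 = 13.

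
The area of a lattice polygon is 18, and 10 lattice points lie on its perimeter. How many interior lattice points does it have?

14

Pick's theorem A = I + B/2 − 1 rearranges to I = A − B/2 + 1 = 18 − 10/2 + 1 = 14.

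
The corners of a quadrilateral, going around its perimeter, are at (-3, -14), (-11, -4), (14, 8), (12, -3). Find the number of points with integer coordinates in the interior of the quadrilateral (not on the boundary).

243

By the shoelace formula, twice the signed area is |[(-3)·(-4) − (-11)·(-14)] + [(-11)·8 − 14·(-4)] + [14·(-3) − 12·8] + [12·(-14) − (-3)·(-3)]| = 489, so the area is 244.5.
Summing gcd(|Δx|,|Δy|) over the edges gives the boundary count: gcd(8,10) + gcd(25,12) + gcd(2,11) + gcd(15,11) = 2+1+1+1 = 5.
By Pick's theorem A = I + B/2 − 1, so I = 244.5 − 5/2 + 1 = 243.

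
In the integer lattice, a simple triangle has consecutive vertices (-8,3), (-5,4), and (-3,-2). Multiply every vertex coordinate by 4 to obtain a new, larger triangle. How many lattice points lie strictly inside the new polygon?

145

By the shoelace formula, twice the signed area is |((-8)·4 − (-5)·3) + ((-5)·(-2) − (-3)·4) + ((-3)·3 − (-8)·(-2))| = 20, so the area is 10.
Along each edge there are gcd(|Δx|,|Δy|)+1 lattice points, so counting each shared vertex once the boundary has gcd(3,1) + gcd(2,6) + gcd(5,5) = 1+2+5 = 8.
Scaling by 4 multiplies the area by 4² = 16 (so the new area is 160) and multiplies the boundary lattice-point count by 4, giving 32.
By Pick's theorem, the interior count of the dilated polygon is 160 − 32/2 + 1 = 145.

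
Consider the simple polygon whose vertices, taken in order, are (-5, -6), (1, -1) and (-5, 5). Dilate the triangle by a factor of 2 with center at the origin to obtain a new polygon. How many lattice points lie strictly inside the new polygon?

The shoelace formula gives twice the area as |((-5)·(-1) − 1·(-6)) + (1·5 − (-5)·(-1)) + ((-5)·(-6) − (-5)·5)| = 66, so the area is 33.
The number of boundary lattice points is Σ gcd(|Δx|,|Δy|) = gcd(6,5) + gcd(6,6) + gcd(0,11) = 1+6+11 = 18.
Scaling by 2 multiplies the area by 2² = 4 (so the new area is 132) and multiplies the boundary lattice-point count by 2, giving 36.
By Pick's theorem, the interior count of the dilated polygon is 132 − 36/2 + 1 = 115.

115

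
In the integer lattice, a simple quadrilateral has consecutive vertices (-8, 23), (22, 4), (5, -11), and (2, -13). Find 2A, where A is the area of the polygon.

901

By the shoelace formula, twice the signed area is |[(-8)·4 − 22·23] + [22·(-11) − 5·4] + [5·(-13) − 2·(-11)] + [2·23 − (-8)·(-13)]| = 901, so the area is 901/2.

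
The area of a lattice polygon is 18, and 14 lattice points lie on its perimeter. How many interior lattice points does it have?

12

Pick's theorem A = I + B/2 − 1 rearranges to I = A − B/2 + 1 = 18 − 14/2 + 1 = 12.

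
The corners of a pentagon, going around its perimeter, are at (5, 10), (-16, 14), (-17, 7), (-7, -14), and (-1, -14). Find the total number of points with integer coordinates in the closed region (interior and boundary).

The shoelace formula gives twice the area as |[5·14 − (-16)·10] + [(-16)·7 − (-17)·14] + [(-17)·(-14) − (-7)·7] + [(-7)·(-14) − (-1)·(-14)] + [(-1)·10 − 5·(-14)]| = 787, so the area is 393.5.
Summing gcd(|Δx|,|Δy|) over the edges gives the boundary count: gcd(21,4) + gcd(1,7) + gcd(10,21) + gcd(6,0) + gcd(6,24) = 1+1+1+6+6 = 15.
Pick's theorem gives I = A − B/2 + 1 = 393.5 − 15/2 + 1 = 387, so the closed region contains I + B = 387 + 15 = 402 lattice points.

402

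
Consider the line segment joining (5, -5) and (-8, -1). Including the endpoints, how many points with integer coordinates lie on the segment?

The number of lattice points on a segment between lattice points is gcd(|Δx|,|Δy|) + 1 = gcd(13,4) + 1 = 1 + 1 = 2.

2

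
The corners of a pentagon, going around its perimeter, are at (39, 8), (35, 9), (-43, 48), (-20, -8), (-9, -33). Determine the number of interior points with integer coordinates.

2602

By the shoelace formula, twice the signed area is |(39·9 − 35·8) + (35·48 − (-43)·9) + ((-43)·(-8) − (-20)·48) + ((-20)·(-33) − (-9)·(-8)) + ((-9)·8 − 39·(-33))| = 5245, so the area is 2622.5.
Along each edge there are gcd(|Δx|,|Δy|)+1 lattice points, so counting each shared vertex once the boundary has gcd(4,1) + gcd(78,39) + gcd(23,56) + gcd(11,25) + gcd(48,41) = 1+39+1+1+1 = 43.
Pick's theorem gives I = A − B/2 + 1 = 2622.5 − 43/2 + 1 = 2602.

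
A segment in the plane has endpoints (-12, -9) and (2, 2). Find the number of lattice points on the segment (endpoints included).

2

The number of lattice points on a segment between lattice points is gcd(|Δx|,|Δy|) + 1 = gcd(14,11) + 1 = 1 + 1 = 2.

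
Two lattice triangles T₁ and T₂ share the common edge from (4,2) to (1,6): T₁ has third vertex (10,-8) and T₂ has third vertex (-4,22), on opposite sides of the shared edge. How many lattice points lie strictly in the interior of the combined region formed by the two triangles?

The union is the simple quadrilateral with vertices (4,2), (10,-8), (1,6), (-4,22) in order.
By the shoelace formula, twice the signed area is |[4·(-8) − 10·2] + [10·6 − 1·(-8)] + [1·22 − (-4)·6] + [(-4)·2 − 4·22]| = 34, so the area is 17.
Summing gcd(|Δx|,|Δy|) over the edges gives the boundary count: gcd(6,10) + gcd(9,14) + gcd(5,16) + gcd(8,20) = 2+1+1+4 = 8.
By Pick's theorem I = A − B/2 + 1 = 17 − 8/2 + 1 = 14.

14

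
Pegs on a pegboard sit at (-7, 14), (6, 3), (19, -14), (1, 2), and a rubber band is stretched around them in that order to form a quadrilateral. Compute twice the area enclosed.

166

By the shoelace formula, twice the signed area is |[(-7)·3 − 6·14] + [6·(-14) − 19·3] + [19·2 − 1·(-14)] + [1·14 − (-7)·2]| = 166, so the area is 83.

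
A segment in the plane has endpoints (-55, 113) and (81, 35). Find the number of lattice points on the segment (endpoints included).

3

The number of lattice points on a segment between lattice points is gcd(|Δx|,|Δy|) + 1 = gcd(136,78) + 1 = 2 + 1 = 3.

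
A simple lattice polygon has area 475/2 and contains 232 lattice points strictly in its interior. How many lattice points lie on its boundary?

Pick's theorem gives A = I + B/2 − 1, so B = 2(A − I + 1) = 2(475/2 − 232 + 1) = 13.

13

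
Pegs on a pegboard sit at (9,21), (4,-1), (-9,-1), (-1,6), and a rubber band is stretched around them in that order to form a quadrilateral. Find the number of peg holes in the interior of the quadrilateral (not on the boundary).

109

By the shoelace formula, twice the signed area is |(9·(-1) − 4·21) + (4·(-1) − (-9)·(-1)) + ((-9)·6 − (-1)·(-1)) + ((-1)·21 − 9·6)| = 236, so the area is 118.
Along each edge there are gcd(|Δx|,|Δy|)+1 lattice points, so counting each shared vertex once the boundary has gcd(5,22) + gcd(13,0) + gcd(8,7) + gcd(10,15) = 1+13+1+5 = 20.
By Pick's theorem A = I + B/2 − 1, so I = 118 − 20/2 + 1 = 109.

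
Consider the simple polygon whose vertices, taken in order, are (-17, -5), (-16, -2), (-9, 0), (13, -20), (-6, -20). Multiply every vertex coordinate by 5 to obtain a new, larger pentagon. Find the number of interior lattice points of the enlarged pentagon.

By the shoelace formula, twice the signed area is |[(-17)·(-2) − (-16)·(-5)] + [(-16)·0 − (-9)·(-2)] + [(-9)·(-20) − 13·0] + [13·(-20) − (-6)·(-20)] + [(-6)·(-5) − (-17)·(-20)]| = 574, so the area is 287.
The number of boundary lattice points is Σ gcd(|Δx|,|Δy|) = gcd(1,3) + gcd(7,2) + gcd(22,20) + gcd(19,0) + gcd(11,15) = 1+1+2+19+1 = 24.
Scaling by 5 multiplies the area by 5² = 25 (so the new area is 7175) and multiplies the boundary lattice-point count by 5, giving 120.
By Pick's theorem, the interior count of the dilated polygon is 7175 − 120/2 + 1 = 7116.

7116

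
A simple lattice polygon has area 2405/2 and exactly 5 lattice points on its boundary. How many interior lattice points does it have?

1201

From Pick's theorem, I = A − B/2 + 1 = 2405/2 − 5/2 + 1 = 1201.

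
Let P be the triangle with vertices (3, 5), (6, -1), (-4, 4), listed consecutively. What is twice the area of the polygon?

By the shoelace formula, twice the signed area is |[3·(-1) − 6·5] + [6·4 − (-4)·(-1)] + [(-4)·5 − 3·4]| = 45, so the area is 22.5.

45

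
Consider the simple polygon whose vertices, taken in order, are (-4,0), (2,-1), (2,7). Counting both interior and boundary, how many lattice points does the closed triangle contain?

30

The shoelace formula gives twice the area as |((-4)·(-1) − 2·0) + (2·7 − 2·(-1)) + (2·0 − (-4)·7)| = 48, so the area is 24.
Summing gcd(|Δx|,|Δy|) over the edges gives the boundary count: gcd(6,1) + gcd(0,8) + gcd(6,7) = 1+8+1 = 10.
Pick's theorem gives I = A − B/2 + 1 = 24 − 10/2 + 1 = 20, so the closed region contains I + B = 20 + 10 = 30 lattice points.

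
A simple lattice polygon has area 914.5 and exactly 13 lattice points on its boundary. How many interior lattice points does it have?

From Pick's theorem, I = A − B/2 + 1 = 914.5 − 13/2 + 1 = 909.

909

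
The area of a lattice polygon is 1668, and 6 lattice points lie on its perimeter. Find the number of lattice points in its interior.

Pick's theorem A = I + B/2 − 1 rearranges to I = A − B/2 + 1 = 1668 − 6/2 + 1 = 1666.

1666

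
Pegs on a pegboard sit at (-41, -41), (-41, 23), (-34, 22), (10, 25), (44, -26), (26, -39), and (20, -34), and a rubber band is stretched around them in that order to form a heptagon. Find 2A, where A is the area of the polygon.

The shoelace formula gives twice the area as |((-41)·23 − (-41)·(-41)) + ((-41)·22 − (-34)·23) + ((-34)·25 − 10·22) + (10·(-26) − 44·25) + (44·(-39) − 26·(-26)) + (26·(-34) − 20·(-39)) + (20·(-41) − (-41)·(-34))| = 8532, so the area is 4266.

8532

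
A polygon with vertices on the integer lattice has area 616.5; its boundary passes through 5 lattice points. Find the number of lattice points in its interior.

615

From Pick's theorem, I = A − B/2 + 1 = 616.5 − 5/2 + 1 = 615.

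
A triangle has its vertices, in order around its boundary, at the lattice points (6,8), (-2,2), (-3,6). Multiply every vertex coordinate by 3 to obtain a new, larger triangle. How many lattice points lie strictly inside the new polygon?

166

Using the shoelace formula, 2A = |(6·2 − (-2)·8) + ((-2)·6 − (-3)·2) + ((-3)·8 − 6·6)| = 38, so the area is 19.
Summing gcd(|Δx|,|Δy|) over the edges gives the boundary count: gcd(8,6) + gcd(1,4) + gcd(9,2) = 2+1+1 = 4.
Scaling by 3 multiplies the area by 3² = 9 (so the new area is 171) and multiplies the boundary lattice-point count by 3, giving 12.
By Pick's theorem, the interior count of the dilated polygon is 171 − 12/2 + 1 = 166.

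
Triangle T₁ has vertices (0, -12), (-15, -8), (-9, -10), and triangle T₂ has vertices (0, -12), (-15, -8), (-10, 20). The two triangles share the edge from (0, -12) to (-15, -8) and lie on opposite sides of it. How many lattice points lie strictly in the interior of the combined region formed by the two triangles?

221

The union is the simple quadrilateral with vertices (0, -12), (-9, -10), (-15, -8), (-10, 20) in order.
By the shoelace formula, twice the signed area is |[0·(-10) − (-9)·(-12)] + [(-9)·(-8) − (-15)·(-10)] + [(-15)·20 − (-10)·(-8)] + [(-10)·(-12) − 0·20]| = 446, so the area is 223.
The number of boundary lattice points is Σ gcd(|Δx|,|Δy|) = gcd(9,2) + gcd(6,2) + gcd(5,28) + gcd(10,32) = 1+2+1+2 = 6.
By Pick's theorem I = A − B/2 + 1 = 223 − 6/2 + 1 = 221.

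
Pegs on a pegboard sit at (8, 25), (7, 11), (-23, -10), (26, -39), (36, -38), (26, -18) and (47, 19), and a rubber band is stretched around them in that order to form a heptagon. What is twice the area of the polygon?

Using the shoelace formula, 2A = |(8·11 − 7·25) + (7·(-10) − (-23)·11) + ((-23)·(-39) − 26·(-10)) + (26·(-38) − 36·(-39)) + (36·(-18) − 26·(-38)) + (26·19 − 47·(-18)) + (47·25 − 8·19)| = 4372, so the area is 2186.

4372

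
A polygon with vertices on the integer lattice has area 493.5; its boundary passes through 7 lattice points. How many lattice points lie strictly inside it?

Pick's theorem A = I + B/2 − 1 rearranges to I = A − B/2 + 1 = 493.5 − 7/2 + 1 = 491.

491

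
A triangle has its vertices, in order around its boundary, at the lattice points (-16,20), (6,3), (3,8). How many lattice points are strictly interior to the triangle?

29

The shoelace formula gives twice the area as |[(-16)·3 − 6·20] + [6·8 − 3·3] + [3·20 − (-16)·8]| = 59, so the area is 29.5.
The number of boundary lattice points is Σ gcd(|Δx|,|Δy|) = gcd(22,17) + gcd(3,5) + gcd(19,12) = 1+1+1 = 3.
By Pick's theorem A = I + B/2 − 1, so I = 29.5 − 3/2 + 1 = 29.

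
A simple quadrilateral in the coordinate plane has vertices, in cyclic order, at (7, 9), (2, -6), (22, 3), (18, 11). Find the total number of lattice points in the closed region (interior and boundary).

182

Using the shoelace formula, 2A = |(7·(-6) − 2·9) + (2·3 − 22·(-6)) + (22·11 − 18·3) + (18·9 − 7·11)| = 351, so the area is 175.5.
The number of boundary lattice points is Σ gcd(|Δx|,|Δy|) = gcd(5,15) + gcd(20,9) + gcd(4,8) + gcd(11,2) = 5+1+4+1 = 11.
Pick's theorem gives I = A − B/2 + 1 = 175.5 − 11/2 + 1 = 171, so the closed region contains I + B = 171 + 11 = 182 lattice points.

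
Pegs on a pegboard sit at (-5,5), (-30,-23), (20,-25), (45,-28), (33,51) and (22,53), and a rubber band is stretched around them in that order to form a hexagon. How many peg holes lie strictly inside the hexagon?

3127

By the shoelace formula, twice the signed area is |((-5)·(-23) − (-30)·5) + ((-30)·(-25) − 20·(-23)) + (20·(-28) − 45·(-25)) + (45·51 − 33·(-28)) + (33·53 − 22·51) + (22·5 − (-5)·53)| = 6261, so the area is 6261/2.
Summing gcd(|Δx|,|Δy|) over the edges gives the boundary count: gcd(25,28) + gcd(50,2) + gcd(25,3) + gcd(12,79) + gcd(11,2) + gcd(27,48) = 1+2+1+1+1+3 = 9.
By Pick's theorem A = I + B/2 − 1, so I = 6261/2 − 9/2 + 1 = 3127.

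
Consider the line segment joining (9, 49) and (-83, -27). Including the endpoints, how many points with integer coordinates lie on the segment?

5

The number of lattice points on a segment between lattice points is gcd(|Δx|,|Δy|) + 1 = gcd(92,76) + 1 = 4 + 1 = 5.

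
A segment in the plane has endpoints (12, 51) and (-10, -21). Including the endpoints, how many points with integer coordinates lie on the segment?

3

The number of lattice points on a segment between lattice points is gcd(|Δx|,|Δy|) + 1 = gcd(22,72) + 1 = 2 + 1 = 3.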